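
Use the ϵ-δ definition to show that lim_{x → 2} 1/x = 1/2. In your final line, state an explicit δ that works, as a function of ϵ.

Let ϵ > 0. We seek δ > 0 such that 0 < |x − 2| < δ implies |1/x − (1/2)| < ϵ.
|1/x − (1/2)| = |2 − x|/(2·|x|) = |x − 2|/(2|x|).
Require δ ≤ 1 so that |x| > 2 − 1 = 1, hence 2|x| > 2.
Then |1/x − (1/2)| < |x − 2|/2, which is < ϵ when |x − 2| < 2ϵ.
Take δ = min(1, 2ϵ). Then 0 < |x − 2| < δ gives both |x − 2| < 1 and |x − 2| < 2ϵ, so |1/x − (1/2)| < ϵ.

δ = min(1, 2ϵ)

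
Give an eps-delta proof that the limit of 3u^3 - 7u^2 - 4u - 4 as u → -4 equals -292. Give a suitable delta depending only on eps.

Fix eps > 0. We want delta > 0 such that 0 < |u + 4| < delta implies |(3u^3 - 7u^2 - 4u - 4) + 292| < eps.
(3u^3 - 7u^2 - 4u - 4) + 292 = 3u^3 - 7u^2 - 4u + 288 = (u + 4)(3u^2 - 19u + 72).
So |(3u^3 - 7u^2 - 4u - 4) + 292| = |u + 4|·|3u^2 - 19u + 72|.
Assume first that |u + 4| < 2, so |u| < 6. Then |3u^2 - 19u + 72| ≤ 3·6^2 + 19·6 + 72 = 294.
Hence |(3u^3 - 7u^2 - 4u - 4) + 292| ≤ 294|u + 4| < eps provided |u + 4| < eps/294.
Choosing delta = min(2, eps/294) ensures both conditions, hence |(3u^3 - 7u^2 - 4u - 4) + 292| < eps.

delta = min(2, eps/294)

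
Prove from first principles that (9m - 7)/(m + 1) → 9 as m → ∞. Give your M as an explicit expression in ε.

Fix ε > 0. For m ≥ 1, |(9m - 7)/(m + 1) − 9| = |-16|/((m + 1)) = 16/((m + 1)).
Since m + 1 ≥ m for m ≥ 1, this is ≤ 16/(m) = 16/m.
So |(9m - 7)/(m + 1) − 9| < ε whenever m > 16/ε.
Take M = 16/ε. If m > M then |(9m - 7)/(m + 1) − 9| ≤ 16/m < ε.

M = 16/ε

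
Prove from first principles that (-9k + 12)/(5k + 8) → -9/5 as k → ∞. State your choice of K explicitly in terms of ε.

Let ε > 0 be given. For k ≥ 1, |(-9k + 12)/(5k + 8) + 9/5| = |132|/(5(5k + 8)) = 132/(5(5k + 8)).
Since 5k + 8 ≥ 5k for k ≥ 1, this is ≤ 132/(5·5k) = (132/25)/k.
So |(-9k + 12)/(5k + 8) + 9/5| < ε whenever k > (132/25)/ε.
Take K = (132/25)/ε. If k > K then |(-9k + 12)/(5k + 8) + 9/5| ≤ (132/25)/k < ε.

K = (132/25)/ε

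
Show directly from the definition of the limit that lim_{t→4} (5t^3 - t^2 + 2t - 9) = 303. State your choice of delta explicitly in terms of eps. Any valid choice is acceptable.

delta = min(2, eps/372)

Let eps > 0 be given. We want delta > 0 such that 0 < |t − 4| < delta implies |(5t^3 - t^2 + 2t - 9) − 303| < eps.
(5t^3 - t^2 + 2t - 9) − 303 = 5t^3 - t^2 + 2t - 312 = (t − 4)(5t^2 + 19t + 78).
So |(5t^3 - t^2 + 2t - 9) − 303| = |t − 4|·|5t^2 + 19t + 78|.
Assume first that |t − 4| < 2, so |t| < 6. Then |5t^2 + 19t + 78| ≤ 5·6^2 + 19·6 + 78 = 372.
Hence |(5t^3 - t^2 + 2t - 9) − 303| ≤ 372|t − 4| < eps provided |t − 4| < eps/372.
Take delta = min(2, eps/372). Then 0 < |t − 4| < delta gives both |t − 4| < 2 and |t − 4| < eps/372, so |(5t^3 - t^2 + 2t - 9) − 303| < eps.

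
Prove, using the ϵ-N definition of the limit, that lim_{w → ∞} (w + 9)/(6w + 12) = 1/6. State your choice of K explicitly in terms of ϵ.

Let ϵ > 0. We seek K > 0 such that w > K implies |(w + 9)/(6w + 12) − (1/6)| < ϵ.
(w + 9)/(6w + 12) − (1/6) = (6(w + 9) − (6w + 12)) / (6(6w + 12)) = 42/(6(6w + 12)).
For w > 0 we have 6w + 12 > 6w, so |(w + 9)/(6w + 12) − (1/6)| = 42/(6(6w + 12)) < 42/(6·6w) = (7/6)/w.
Thus |(w + 9)/(6w + 12) − (1/6)| < ϵ whenever w > (7/6)/ϵ.
Take K = (7/6)/ϵ. If w > K then |(w + 9)/(6w + 12) − (1/6)| < (7/6)/w < ϵ.

K = (7/6)/ϵ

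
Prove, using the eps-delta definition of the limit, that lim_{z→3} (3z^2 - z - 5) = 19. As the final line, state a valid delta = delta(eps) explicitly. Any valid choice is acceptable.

Suppose eps > 0. We want delta > 0 such that 0 < |z − 3| < delta implies |(3z^2 - z - 5) − 19| < eps.
(3z^2 - z - 5) − 19 = 3z^2 - z - 24 = (z − 3)(3z + 8).
So |(3z^2 - z - 5) − 19| = |z − 3|·|3z + 8|.
Assume first that |z − 3| < 1, so |z| < 4. Then |3z + 8| ≤ 3·4 + 8 = 20.
Hence |(3z^2 - z - 5) − 19| ≤ 20|z − 3| < eps provided |z − 3| < eps/20.
Take delta = min(1, eps/20). Then 0 < |z − 3| < delta gives both |z − 3| < 1 and |z − 3| < eps/20, so |(3z^2 - z - 5) − 19| < eps.

delta = min(1, eps/20)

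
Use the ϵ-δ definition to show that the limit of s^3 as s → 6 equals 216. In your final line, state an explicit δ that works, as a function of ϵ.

Let ϵ > 0 be given. We seek δ > 0 with 0 < |s − 6| < δ ⇒ |s^3 − 216| < ϵ.
Factor: s^3 − 216 = (s − 6)(s^2 + 6s + 36), so |s^3 − 216| = |s − 6|·|s^2 + 6s + 36|.
Restrict δ ≤ 1. Then |s − 6| < 1 gives |s| < 7, so by the triangle inequality |s^2 + 6s + 36| ≤ 7^2 + 6·7 + 36 = 127.
Hence |s^3 − 216| ≤ 127|s − 6|, which is < ϵ once |s − 6| < ϵ/127.
Take δ = min(1, ϵ/127). If 0 < |s − 6| < δ then both bounds hold and |s^3 − 216| ≤ 127|s − 6| < 127·(ϵ/127) = ϵ.

δ = min(1, ϵ/127)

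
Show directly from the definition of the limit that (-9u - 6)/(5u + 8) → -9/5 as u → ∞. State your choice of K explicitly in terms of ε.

Suppose ε > 0. We seek K > 0 such that u > K implies |(-9u - 6)/(5u + 8) + 9/5| < ε.
(-9u - 6)/(5u + 8) + 9/5 = (5(-9u - 6) − (-9)(5u + 8)) / (5(5u + 8)) = 42/(5(5u + 8)).
For u > 0 we have 5u + 8 > 5u, so |(-9u - 6)/(5u + 8) + 9/5| = 42/(5(5u + 8)) < 42/(5·5u) = (42/25)/u.
Thus |(-9u - 6)/(5u + 8) + 9/5| < ε whenever u > (42/25)/ε.
Take K = (42/25)/ε. If u > K then |(-9u - 6)/(5u + 8) + 9/5| < (42/25)/u < ε.

K = (42/25)/ε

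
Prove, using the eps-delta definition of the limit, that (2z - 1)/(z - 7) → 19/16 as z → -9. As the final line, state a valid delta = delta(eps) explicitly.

Let eps > 0. We want delta > 0 with 0 < |z + 9| < delta ⇒ |(2z - 1)/(z - 7) − (19/16)| < eps.
Combining over a common denominator, (2z - 1)/(z - 7) − (19/16) = [(2z - 1)·(-16) − (-19)·(z - 7)] / [(-16)·(z - 7)] = -13(z + 9) / ((-16)(z - 7)).
So |(2z - 1)/(z - 7) − (19/16)| = 13|z + 9| / (16·|z − 7|).
Require delta ≤ 8, so |z − 7| ≥ |-16| − |z + 9| > 16 − 8 = 8.
Hence |(2z - 1)/(z - 7) − (19/16)| < 13|z + 9|/(16·8) = (13/128)|z + 9|, which is < eps once |z + 9| < (128/13)eps.
Take delta = min(8, (128/13)eps). Then 0 < |z + 9| < delta forces both bounds, so |(2z - 1)/(z - 7) − (19/16)| < eps.

delta = min(8, (128/13)eps)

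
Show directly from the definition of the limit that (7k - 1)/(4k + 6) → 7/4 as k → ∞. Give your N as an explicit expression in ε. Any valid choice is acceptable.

N = (23/8)/ε

Let ε > 0. For k ≥ 1, |(7k - 1)/(4k + 6) − (7/4)| = |-46|/(4(4k + 6)) = 46/(4(4k + 6)).
Since 4k + 6 ≥ 4k for k ≥ 1, this is ≤ 46/(4·4k) = (23/8)/k.
So |(7k - 1)/(4k + 6) − (7/4)| < ε whenever k > (23/8)/ε.
Take N = (23/8)/ε. If k > N then |(7k - 1)/(4k + 6) − (7/4)| ≤ (23/8)/k < ε.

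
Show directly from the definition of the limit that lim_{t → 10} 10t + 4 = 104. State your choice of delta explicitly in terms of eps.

delta = eps/10

Fix eps > 0. We need delta > 0 so that 0 < |t − 10| < delta implies |(10t + 4) − 104| < eps.
|(10t + 4) − 104| = |10t - 100| = 10|t − 10|.
So 10|t − 10| < eps exactly when |t − 10| < eps/10.
Choosing delta = eps/10 gives |(10t + 4) − 104| = 10|t − 10| < eps whenever |t − 10| < delta.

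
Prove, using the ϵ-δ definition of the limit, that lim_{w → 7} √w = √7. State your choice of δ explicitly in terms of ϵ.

Suppose ϵ > 0. We want δ > 0 such that 0 < |w − 7| < δ implies |√w − √7| < ϵ.
Rationalise: √w − √7 = (w − 7)/(√w + √7), so |√w − √7| = |w − 7|/(√w + √7).
Restrict δ ≤ 7 so that |w − 7| < 7 forces w > 0, and then √w + √7 > √7.
Hence |√w − √7| < |w − 7|/√7, which is < ϵ once |w − 7| < √7·ϵ.
Take δ = min(7, √7·ϵ). If 0 < |w − 7| < δ then w > 0 and |√w − √7| < |w − 7|/√7 < ϵ.

δ = min(7, √7·ϵ)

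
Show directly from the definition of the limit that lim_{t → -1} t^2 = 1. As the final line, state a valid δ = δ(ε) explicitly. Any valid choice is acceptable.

Suppose ε > 0. We seek δ > 0 with 0 < |t + 1| < δ ⇒ |t^2 − 1| < ε.
Factor: t^2 − 1 = (t + 1)(t - 1), so |t^2 − 1| = |t + 1|·|t - 1|.
Restrict δ ≤ 2. Then |t + 1| < 2 gives |t| < 3, so by the triangle inequality |t - 1| ≤ 3 + 1 = 4.
Hence |t^2 − 1| ≤ 4|t + 1|, which is < ε once |t + 1| < ε/4.
Take δ = min(2, ε/4). If 0 < |t + 1| < δ then both bounds hold and |t^2 − 1| ≤ 4|t + 1| < 4·(ε/4) = ε.

δ = min(2, ε/4)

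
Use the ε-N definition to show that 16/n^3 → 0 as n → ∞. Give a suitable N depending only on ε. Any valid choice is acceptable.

Fix ε > 0. For n ≥ 1, |16/n^3 − 0| = 16/n^3.
16/n^3 < ε ⇔ n^3 > 16/ε ⇔ n > (16/ε)^{1/3}.
Take N = (16/ε)^{1/3}. Then n > N implies 16/n^3 < ε.

N = (16/ε)^{1/3}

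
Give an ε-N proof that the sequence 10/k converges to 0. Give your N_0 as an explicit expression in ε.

Fix ε > 0. For k ≥ 1, |10/k − 0| = 10/(k) ≤ 10/k.
We need 10/k < ε, i.e. k > 10/ε.
Take N_0 = 10/ε. If k > N_0 then |10/k| ≤ 10/k < ε.

N_0 = 10/ε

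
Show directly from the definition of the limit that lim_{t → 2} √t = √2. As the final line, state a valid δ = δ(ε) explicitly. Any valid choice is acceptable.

δ = min(2, √2·ε)

Let ε > 0 be given. We want δ > 0 such that 0 < |t − 2| < δ implies |√t − √2| < ε.
Rationalise: √t − √2 = (t − 2)/(√t + √2), so |√t − √2| = |t − 2|/(√t + √2).
Restrict δ ≤ 2 so that |t − 2| < 2 forces t > 0, and then √t + √2 > √2.
Hence |√t − √2| < |t − 2|/√2, which is < ε once |t − 2| < √2·ε.
Take δ = min(2, √2·ε). If 0 < |t − 2| < δ then t > 0 and |√t − √2| < |t − 2|/√2 < ε.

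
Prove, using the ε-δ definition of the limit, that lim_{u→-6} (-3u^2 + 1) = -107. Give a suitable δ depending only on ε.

Suppose ε > 0. We want δ > 0 such that 0 < |u + 6| < δ implies |(-3u^2 + 1) + 107| < ε.
(-3u^2 + 1) + 107 = -3u^2 + 108 = (u + 6)(-3u + 18).
So |(-3u^2 + 1) + 107| = |u + 6|·|-3u + 18|.
Assume first that |u + 6| < 1, so |u| < 7. Then |-3u + 18| ≤ 3·7 + 18 = 39.
Hence |(-3u^2 + 1) + 107| ≤ 39|u + 6| < ε provided |u + 6| < ε/39.
Take δ = min(1, ε/39). Then 0 < |u + 6| < δ gives both |u + 6| < 1 and |u + 6| < ε/39, so |(-3u^2 + 1) + 107| < ε.

δ = min(1, ε/39)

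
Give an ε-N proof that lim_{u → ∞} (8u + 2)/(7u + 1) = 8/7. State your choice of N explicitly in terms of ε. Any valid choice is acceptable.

N = (6/49)/ε

Fix ε > 0. We seek N > 0 such that u > N implies |(8u + 2)/(7u + 1) − (8/7)| < ε.
(8u + 2)/(7u + 1) − (8/7) = (7(8u + 2) − 8(7u + 1)) / (7(7u + 1)) = 6/(7(7u + 1)).
For u > 0 we have 7u + 1 > 7u, so |(8u + 2)/(7u + 1) − (8/7)| = 6/(7(7u + 1)) < 6/(7·7u) = (6/49)/u.
Thus |(8u + 2)/(7u + 1) − (8/7)| < ε whenever u > (6/49)/ε.
Take N = (6/49)/ε. If u > N then |(8u + 2)/(7u + 1) − (8/7)| < (6/49)/u < ε.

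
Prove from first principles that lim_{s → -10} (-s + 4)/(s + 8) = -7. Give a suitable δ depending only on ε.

Let ε > 0. We want δ > 0 with 0 < |s + 10| < δ ⇒ |(-s + 4)/(s + 8) + 7| < ε.
Combining over a common denominator, (-s + 4)/(s + 8) + 7 = [(-s + 4)·(-2) − 14·(s + 8)] / [(-2)·(s + 8)] = -12(s + 10) / ((-2)(s + 8)).
So |(-s + 4)/(s + 8) + 7| = 12|s + 10| / (2·|s + 8|).
Require δ ≤ 1, so |s + 8| ≥ |-2| − |s + 10| > 2 − 1 = 1.
Hence |(-s + 4)/(s + 8) + 7| < 12|s + 10|/(2·1) = 6|s + 10|, which is < ε once |s + 10| < (1/6)ε.
Take δ = min(1, (1/6)ε). Then 0 < |s + 10| < δ forces both bounds, so |(-s + 4)/(s + 8) + 7| < ε.

δ = min(1, (1/6)ε)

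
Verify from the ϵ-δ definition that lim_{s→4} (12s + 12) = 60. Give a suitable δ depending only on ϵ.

δ = ϵ/12

Suppose ϵ > 0. We need δ > 0 so that 0 < |s − 4| < δ implies |(12s + 12) − 60| < ϵ.
|(12s + 12) − 60| = |12s - 48| = 12|s − 4|.
Thus it suffices that |s − 4| < ϵ/12.
Choosing δ = ϵ/12 gives |(12s + 12) − 60| = 12|s − 4| < ϵ whenever |s − 4| < δ.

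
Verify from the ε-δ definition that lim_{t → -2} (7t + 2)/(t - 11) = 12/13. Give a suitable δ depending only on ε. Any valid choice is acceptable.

Let ε > 0 be given. We want δ > 0 with 0 < |t + 2| < δ ⇒ |(7t + 2)/(t - 11) − (12/13)| < ε.
Combining over a common denominator, (7t + 2)/(t - 11) − (12/13) = [(7t + 2)·(-13) − (-12)·(t - 11)] / [(-13)·(t - 11)] = -79(t + 2) / ((-13)(t - 11)).
So |(7t + 2)/(t - 11) − (12/13)| = 79|t + 2| / (13·|t − 11|).
Restrict δ ≤ 13/2. Then |t + 2| < 13/2 gives |t − 11| = |(t + 2) + (-13)| ≥ 13 − 13/2 = 13/2.
Hence |(7t + 2)/(t - 11) − (12/13)| < 79|t + 2|/(13·(13/2)) = (158/169)|t + 2|, which is < ε once |t + 2| < (169/158)ε.
Take δ = min(13/2, (169/158)ε). Then 0 < |t + 2| < δ forces both bounds, so |(7t + 2)/(t - 11) − (12/13)| < ε.

δ = min(13/2, (169/158)ε)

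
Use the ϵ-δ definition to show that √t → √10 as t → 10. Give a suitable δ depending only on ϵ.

Let ϵ > 0. We want δ > 0 such that 0 < |t − 10| < δ implies |√t − √10| < ϵ.
Rationalise: √t − √10 = (t − 10)/(√t + √10), so |√t − √10| = |t − 10|/(√t + √10).
Restrict δ ≤ 10 so that |t − 10| < 10 forces t > 0, and then √t + √10 > √10.
Hence |√t − √10| < |t − 10|/√10, which is < ϵ once |t − 10| < √10·ϵ.
Take δ = min(10, √10·ϵ). If 0 < |t − 10| < δ then t > 0 and |√t − √10| < |t − 10|/√10 < ϵ.

δ = min(10, √10·ϵ)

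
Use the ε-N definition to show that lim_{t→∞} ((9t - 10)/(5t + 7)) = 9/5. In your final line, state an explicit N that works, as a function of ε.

N = (113/25)/ε

Let ε > 0 be given. We seek N > 0 such that t > N implies |(9t - 10)/(5t + 7) − (9/5)| < ε.
(9t - 10)/(5t + 7) − (9/5) = (5(9t - 10) − 9(5t + 7)) / (5(5t + 7)) = -113/(5(5t + 7)).
For t > 0 we have 5t + 7 > 5t, so |(9t - 10)/(5t + 7) − (9/5)| = 113/(5(5t + 7)) < 113/(5·5t) = (113/25)/t.
Thus |(9t - 10)/(5t + 7) − (9/5)| < ε whenever t > (113/25)/ε.
Take N = (113/25)/ε. If t > N then |(9t - 10)/(5t + 7) − (9/5)| < (113/25)/t < ε.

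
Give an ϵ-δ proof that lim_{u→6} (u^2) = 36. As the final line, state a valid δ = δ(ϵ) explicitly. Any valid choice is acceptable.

δ = min(1, ϵ/13)

Let ϵ > 0 be given. We seek δ > 0 with 0 < |u − 6| < δ ⇒ |u^2 − 36| < ϵ.
Factor: u^2 − 36 = (u − 6)(u + 6), so |u^2 − 36| = |u − 6|·|u + 6|.
Restrict δ ≤ 1. Then |u − 6| < 1 gives |u| < 7, so by the triangle inequality |u + 6| ≤ 7 + 6 = 13.
Hence |u^2 − 36| ≤ 13|u − 6|, which is < ϵ once |u − 6| < ϵ/13.
Take δ = min(1, ϵ/13). If 0 < |u − 6| < δ then both bounds hold and |u^2 − 36| ≤ 13|u − 6| < 13·(ϵ/13) = ϵ.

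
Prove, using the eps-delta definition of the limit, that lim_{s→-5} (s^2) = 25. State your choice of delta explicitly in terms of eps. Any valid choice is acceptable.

delta = min(1, eps/11)

Fix eps > 0. We seek delta > 0 with 0 < |s + 5| < delta ⇒ |s^2 − 25| < eps.
Factor: s^2 − 25 = (s + 5)(s - 5), so |s^2 − 25| = |s + 5|·|s - 5|.
Impose delta ≤ 1 so that |s| < 6; then |s - 5| ≤ 11.
Hence |s^2 − 25| ≤ 11|s + 5|, which is < eps once |s + 5| < eps/11.
Take delta = min(1, eps/11). If 0 < |s + 5| < delta then both bounds hold and |s^2 − 25| ≤ 11|s + 5| < 11·(eps/11) = eps.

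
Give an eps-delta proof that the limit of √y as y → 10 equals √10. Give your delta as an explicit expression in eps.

Let eps > 0. We want delta > 0 such that 0 < |y − 10| < delta implies |√y − √10| < eps.
Multiplying by the conjugate, |√y − √10| = |y − 10|/(√y + √10).
Restrict delta ≤ 10 so that |y − 10| < 10 forces y > 0, and then √y + √10 > √10.
Hence |√y − √10| < |y − 10|/√10, which is < eps once |y − 10| < √10·eps.
Take delta = min(10, √10·eps). If 0 < |y − 10| < delta then y > 0 and |√y − √10| < |y − 10|/√10 < eps.

delta = min(10, √10·eps)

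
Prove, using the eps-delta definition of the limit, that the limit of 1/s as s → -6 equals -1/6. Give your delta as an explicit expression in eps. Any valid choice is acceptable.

delta = min(3, 18eps)

Fix eps > 0. We seek delta > 0 such that 0 < |s + 6| < delta implies |1/s + 1/6| < eps.
|1/s + 1/6| = |-6 − s|/(6·|s|) = |s + 6|/(6|s|).
Restrict delta ≤ 3. Then |s + 6| < 3 gives |s| > 3, so 6|s| > 18.
Then |1/s + 1/6| < |s + 6|/18, which is < eps when |s + 6| < 18eps.
Take delta = min(3, 18eps). Then 0 < |s + 6| < delta gives both |s + 6| < 3 and |s + 6| < 18eps, so |1/s + 1/6| < eps.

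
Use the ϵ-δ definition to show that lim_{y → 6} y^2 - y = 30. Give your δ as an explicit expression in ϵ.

δ = min(1, ϵ/12)

Let ϵ > 0. We want δ > 0 such that 0 < |y − 6| < δ implies |(y^2 - y) − 30| < ϵ.
(y^2 - y) − 30 = y^2 - y - 30 = (y − 6)(y + 5).
So |(y^2 - y) − 30| = |y − 6|·|y + 5|.
Require δ ≤ 1. Then |y − 6| < 1 gives |y| < 7, and by the triangle inequality |y + 5| ≤ 7 + 5 = 12.
Hence |(y^2 - y) − 30| ≤ 12|y − 6| < ϵ provided |y − 6| < ϵ/12.
Take δ = min(1, ϵ/12). Then 0 < |y − 6| < δ gives both |y − 6| < 1 and |y − 6| < ϵ/12, so |(y^2 - y) − 30| < ϵ.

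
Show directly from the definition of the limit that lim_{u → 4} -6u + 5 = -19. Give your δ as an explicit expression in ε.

δ = ε/6

Let ε > 0 be given. We need δ > 0 so that 0 < |u − 4| < δ implies |(-6u + 5) + 19| < ε.
Since (-6u + 5) + 19 = -6(u − 4), we have |(-6u + 5) + 19| = 6|u − 4|.
Thus it suffices that |u − 4| < ε/6.
Take δ = ε/6. If 0 < |u − 4| < δ then |(-6u + 5) + 19| = 6|u − 4| < 6·(ε/6) = ε.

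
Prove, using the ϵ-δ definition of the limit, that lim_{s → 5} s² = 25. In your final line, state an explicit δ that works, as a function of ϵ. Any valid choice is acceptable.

Let ϵ > 0 be given. We seek δ > 0 with 0 < |s − 5| < δ ⇒ |s² − 25| < ϵ.
Factor: s² − 25 = (s − 5)(s + 5), so |s² − 25| = |s − 5|·|s + 5|.
Restrict δ ≤ 2. Then |s − 5| < 2 gives |s| < 7, so by the triangle inequality |s + 5| ≤ 7 + 5 = 12.
Hence |s² − 25| ≤ 12|s − 5|, which is < ϵ once |s − 5| < ϵ/12.
Take δ = min(2, ϵ/12). If 0 < |s − 5| < δ then both bounds hold and |s² − 25| ≤ 12|s − 5| < 12·(ϵ/12) = ϵ.

δ = min(2, ϵ/12)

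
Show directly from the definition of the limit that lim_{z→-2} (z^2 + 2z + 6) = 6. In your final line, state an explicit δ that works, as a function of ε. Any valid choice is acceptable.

δ = min(1, ε/3)

Let ε > 0. We want δ > 0 such that 0 < |z + 2| < δ implies |(z^2 + 2z + 6) − 6| < ε.
(z^2 + 2z + 6) − 6 = z^2 + 2z = (z + 2)(z).
So |(z^2 + 2z + 6) − 6| = |z + 2|·|z|.
Require δ ≤ 1. Then |z + 2| < 1 gives |z| < 3, and by the triangle inequality |z| ≤ 3 = 3.
Hence |(z^2 + 2z + 6) − 6| ≤ 3|z + 2| < ε provided |z + 2| < ε/3.
Choosing δ = min(1, ε/3) ensures both conditions, hence |(z^2 + 2z + 6) − 6| < ε.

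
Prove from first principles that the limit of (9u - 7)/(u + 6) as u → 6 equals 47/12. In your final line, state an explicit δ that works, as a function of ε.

δ = min(6, (72/61)ε)

Suppose ε > 0. We want δ > 0 with 0 < |u − 6| < δ ⇒ |(9u - 7)/(u + 6) − (47/12)| < ε.
Combining over a common denominator, (9u - 7)/(u + 6) − (47/12) = [(9u - 7)·12 − 47·(u + 6)] / [12·(u + 6)] = 61(u − 6) / (12(u + 6)).
So |(9u - 7)/(u + 6) − (47/12)| = 61|u − 6| / (12·|u + 6|).
Require δ ≤ 6, so |u + 6| ≥ |12| − |u − 6| > 12 − 6 = 6.
Hence |(9u - 7)/(u + 6) − (47/12)| < 61|u − 6|/(12·6) = (61/72)|u − 6|, which is < ε once |u − 6| < (72/61)ε.
Take δ = min(6, (72/61)ε). Then 0 < |u − 6| < δ forces both bounds, so |(9u - 7)/(u + 6) − (47/12)| < ε.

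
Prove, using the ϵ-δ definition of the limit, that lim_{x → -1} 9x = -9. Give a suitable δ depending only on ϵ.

δ = ϵ/9

Fix ϵ > 0. We need δ > 0 so that 0 < |x + 1| < δ implies |(9x) + 9| < ϵ.
|(9x) + 9| = |9x + 9| = 9|x + 1|.
Thus it suffices that |x + 1| < ϵ/9.
Choosing δ = ϵ/9 gives |(9x) + 9| = 9|x + 1| < ϵ whenever |x + 1| < δ.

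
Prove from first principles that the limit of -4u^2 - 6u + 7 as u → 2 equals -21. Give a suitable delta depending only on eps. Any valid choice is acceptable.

delta = min(1, eps/26)

Let eps > 0 be given. We want delta > 0 such that 0 < |u − 2| < delta implies |(-4u^2 - 6u + 7) + 21| < eps.
(-4u^2 - 6u + 7) + 21 = -4u^2 - 6u + 28 = (u − 2)(-4u - 14).
So |(-4u^2 - 6u + 7) + 21| = |u − 2|·|-4u - 14|.
Assume first that |u − 2| < 1, so |u| < 3. Then |-4u - 14| ≤ 4·3 + 14 = 26.
Hence |(-4u^2 - 6u + 7) + 21| ≤ 26|u − 2| < eps provided |u − 2| < eps/26.
Take delta = min(1, eps/26). Then 0 < |u − 2| < delta gives both |u − 2| < 1 and |u − 2| < eps/26, so |(-4u^2 - 6u + 7) + 21| < eps.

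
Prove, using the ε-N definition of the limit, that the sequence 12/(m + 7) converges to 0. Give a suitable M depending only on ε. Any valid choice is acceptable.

Suppose ε > 0. For m ≥ 1, |12/(m + 7) − 0| = 12/(m + 7) ≤ 12/m.
We need 12/m < ε, i.e. m > 12/ε.
Take M = 12/ε. If m > M then |12/(m + 7)| ≤ 12/m < ε.

M = 12/ε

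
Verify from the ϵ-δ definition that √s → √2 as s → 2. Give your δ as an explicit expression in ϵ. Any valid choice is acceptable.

Let ϵ > 0. We want δ > 0 such that 0 < |s − 2| < δ implies |√s − √2| < ϵ.
Multiplying by the conjugate, |√s − √2| = |s − 2|/(√s + √2).
Restrict δ ≤ 2 so that |s − 2| < 2 forces s > 0, and then √s + √2 > √2.
Hence |√s − √2| < |s − 2|/√2, which is < ϵ once |s − 2| < √2·ϵ.
Take δ = min(2, √2·ϵ). If 0 < |s − 2| < δ then s > 0 and |√s − √2| < |s − 2|/√2 < ϵ.

δ = min(2, √2·ϵ)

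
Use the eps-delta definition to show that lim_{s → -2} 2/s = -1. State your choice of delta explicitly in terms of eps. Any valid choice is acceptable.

Let eps > 0 be given. We seek delta > 0 such that 0 < |s + 2| < delta implies |2/s + 1| < eps.
|2/s + 1| = 2·|-2 − s|/(2·|s|) = 2|s + 2|/(2|s|).
Restrict delta ≤ 1. Then |s + 2| < 1 gives |s| > 1, so 2|s| > 2.
Then |2/s + 1| < 2|s + 2|/2, which is < eps when |s + 2| < eps.
Take delta = min(1, eps). Then 0 < |s + 2| < delta gives both |s + 2| < 1 and |s + 2| < eps, so |2/s + 1| < eps.

delta = min(1, eps)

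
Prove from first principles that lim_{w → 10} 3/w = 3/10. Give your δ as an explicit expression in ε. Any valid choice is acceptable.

Fix ε > 0. We seek δ > 0 such that 0 < |w − 10| < δ implies |3/w − (3/10)| < ε.
|3/w − (3/10)| = 3·|10 − w|/(10·|w|) = 3|w − 10|/(10|w|).
Restrict δ ≤ 5. Then |w − 10| < 5 gives |w| > 5, so 10|w| > 50.
Then |3/w − (3/10)| < 3|w − 10|/50, which is < ε when |w − 10| < (50/3)ε.
Take δ = min(5, (50/3)ε). Then 0 < |w − 10| < δ gives both |w − 10| < 5 and |w − 10| < (50/3)ε, so |3/w − (3/10)| < ε.

δ = min(5, (50/3)ε)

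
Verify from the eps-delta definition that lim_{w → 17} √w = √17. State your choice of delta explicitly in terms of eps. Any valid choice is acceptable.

Let eps > 0. We want delta > 0 such that 0 < |w − 17| < delta implies |√w − √17| < eps.
Rationalise: √w − √17 = (w − 17)/(√w + √17), so |√w − √17| = |w − 17|/(√w + √17).
Restrict delta ≤ 17 so that |w − 17| < 17 forces w > 0, and then √w + √17 > √17.
Hence |√w − √17| < |w − 17|/√17, which is < eps once |w − 17| < √17·eps.
Take delta = min(17, √17·eps). If 0 < |w − 17| < delta then w > 0 and |√w − √17| < |w − 17|/√17 < eps.

delta = min(17, √17·eps)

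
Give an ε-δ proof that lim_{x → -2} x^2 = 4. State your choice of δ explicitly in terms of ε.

δ = min(1, ε/5)

Let ε > 0 be given. We seek δ > 0 with 0 < |x + 2| < δ ⇒ |x^2 − 4| < ε.
Factor: x^2 − 4 = (x + 2)(x - 2), so |x^2 − 4| = |x + 2|·|x - 2|.
Impose δ ≤ 1 so that |x| < 3; then |x - 2| ≤ 5.
Hence |x^2 − 4| ≤ 5|x + 2|, which is < ε once |x + 2| < ε/5.
Take δ = min(1, ε/5). If 0 < |x + 2| < δ then both bounds hold and |x^2 − 4| ≤ 5|x + 2| < 5·(ε/5) = ε.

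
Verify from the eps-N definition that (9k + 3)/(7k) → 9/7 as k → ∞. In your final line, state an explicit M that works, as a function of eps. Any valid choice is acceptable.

Suppose eps > 0. For k ≥ 1, |(9k + 3)/(7k) − (9/7)| = |21|/(7(7k)) = 21/(7(7k)).
Since 7k ≥ 7k for k ≥ 1, this is ≤ 21/(7·7k) = (3/7)/k.
So |(9k + 3)/(7k) − (9/7)| < eps whenever k > (3/7)/eps.
Take M = (3/7)/eps. If k > M then |(9k + 3)/(7k) − (9/7)| ≤ (3/7)/k < eps.

M = (3/7)/eps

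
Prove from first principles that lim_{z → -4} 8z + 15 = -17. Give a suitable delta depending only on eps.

Let eps > 0. We need delta > 0 so that 0 < |z + 4| < delta implies |(8z + 15) + 17| < eps.
|(8z + 15) + 17| = |8z + 32| = 8|z + 4|.
Thus it suffices that |z + 4| < eps/8.
Take delta = eps/8. If 0 < |z + 4| < delta then |(8z + 15) + 17| = 8|z + 4| < 8·(eps/8) = eps.

delta = eps/8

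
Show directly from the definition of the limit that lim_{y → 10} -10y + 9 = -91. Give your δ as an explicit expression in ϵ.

Let ϵ > 0 be given. We need δ > 0 so that 0 < |y − 10| < δ implies |(-10y + 9) + 91| < ϵ.
Since (-10y + 9) + 91 = -10(y − 10), we have |(-10y + 9) + 91| = 10|y − 10|.
So 10|y − 10| < ϵ exactly when |y − 10| < ϵ/10.
Choosing δ = ϵ/10 gives |(-10y + 9) + 91| = 10|y − 10| < ϵ whenever |y − 10| < δ.

δ = ϵ/10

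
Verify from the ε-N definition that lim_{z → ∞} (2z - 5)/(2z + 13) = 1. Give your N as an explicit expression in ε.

Suppose ε > 0. We seek N > 0 such that z > N implies |(2z - 5)/(2z + 13) − 1| < ε.
(2z - 5)/(2z + 13) − 1 = (2(2z - 5) − 2(2z + 13)) / (2(2z + 13)) = -36/(2(2z + 13)).
For z > 0 we have 2z + 13 > 2z, so |(2z - 5)/(2z + 13) − 1| = 36/(2(2z + 13)) < 36/(2·2z) = 9/z.
Thus |(2z - 5)/(2z + 13) − 1| < ε whenever z > 9/ε.
Take N = 9/ε. If z > N then |(2z - 5)/(2z + 13) − 1| < 9/z < ε.

N = 9/ε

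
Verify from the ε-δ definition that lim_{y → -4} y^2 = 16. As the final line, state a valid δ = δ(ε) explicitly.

Let ε > 0 be given. We seek δ > 0 with 0 < |y + 4| < δ ⇒ |y^2 − 16| < ε.
Factor: y^2 − 16 = (y + 4)(y - 4), so |y^2 − 16| = |y + 4|·|y - 4|.
Impose δ ≤ 1 so that |y| < 5; then |y - 4| ≤ 9.
Hence |y^2 − 16| ≤ 9|y + 4|, which is < ε once |y + 4| < ε/9.
Take δ = min(1, ε/9). If 0 < |y + 4| < δ then both bounds hold and |y^2 − 16| ≤ 9|y + 4| < 9·(ε/9) = ε.

δ = min(1, ε/9)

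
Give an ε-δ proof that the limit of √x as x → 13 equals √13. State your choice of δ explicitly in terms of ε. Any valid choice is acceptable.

δ = min(13, √13·ε)

Suppose ε > 0. We want δ > 0 such that 0 < |x − 13| < δ implies |√x − √13| < ε.
Multiplying by the conjugate, |√x − √13| = |x − 13|/(√x + √13).
Restrict δ ≤ 13 so that |x − 13| < 13 forces x > 0, and then √x + √13 > √13.
Hence |√x − √13| < |x − 13|/√13, which is < ε once |x − 13| < √13·ε.
Take δ = min(13, √13·ε). If 0 < |x − 13| < δ then x > 0 and |√x − √13| < |x − 13|/√13 < ε.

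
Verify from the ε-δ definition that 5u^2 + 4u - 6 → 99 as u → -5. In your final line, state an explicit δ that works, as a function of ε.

Let ε > 0 be given. We want δ > 0 such that 0 < |u + 5| < δ implies |(5u^2 + 4u - 6) − 99| < ε.
(5u^2 + 4u - 6) − 99 = 5u^2 + 4u - 105 = (u + 5)(5u - 21).
So |(5u^2 + 4u - 6) − 99| = |u + 5|·|5u - 21|.
Require δ ≤ 1. Then |u + 5| < 1 gives |u| < 6, and by the triangle inequality |5u - 21| ≤ 5·6 + 21 = 51.
Hence |(5u^2 + 4u - 6) − 99| ≤ 51|u + 5| < ε provided |u + 5| < ε/51.
Take δ = min(1, ε/51). Then 0 < |u + 5| < δ gives both |u + 5| < 1 and |u + 5| < ε/51, so |(5u^2 + 4u - 6) − 99| < ε.

δ = min(1, ε/51)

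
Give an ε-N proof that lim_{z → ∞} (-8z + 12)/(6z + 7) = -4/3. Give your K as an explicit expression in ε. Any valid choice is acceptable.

Let ε > 0. We seek K > 0 such that z > K implies |(-8z + 12)/(6z + 7) + 4/3| < ε.
(-8z + 12)/(6z + 7) + 4/3 = (6(-8z + 12) − (-8)(6z + 7)) / (6(6z + 7)) = 128/(6(6z + 7)).
For z > 0 we have 6z + 7 > 6z, so |(-8z + 12)/(6z + 7) + 4/3| = 128/(6(6z + 7)) < 128/(6·6z) = (32/9)/z.
Thus |(-8z + 12)/(6z + 7) + 4/3| < ε whenever z > (32/9)/ε.
Take K = (32/9)/ε. If z > K then |(-8z + 12)/(6z + 7) + 4/3| < (32/9)/z < ε.

K = (32/9)/ε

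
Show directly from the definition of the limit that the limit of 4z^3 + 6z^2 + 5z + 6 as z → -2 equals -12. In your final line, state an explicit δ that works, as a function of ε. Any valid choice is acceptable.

δ = min(1, ε/51)

Let ε > 0. We want δ > 0 such that 0 < |z + 2| < δ implies |(4z^3 + 6z^2 + 5z + 6) + 12| < ε.
(4z^3 + 6z^2 + 5z + 6) + 12 = 4z^3 + 6z^2 + 5z + 18 = (z + 2)(4z^2 - 2z + 9).
So |(4z^3 + 6z^2 + 5z + 6) + 12| = |z + 2|·|4z^2 - 2z + 9|.
Assume first that |z + 2| < 1, so |z| < 3. Then |4z^2 - 2z + 9| ≤ 4·3^2 + 2·3 + 9 = 51.
Hence |(4z^3 + 6z^2 + 5z + 6) + 12| ≤ 51|z + 2| < ε provided |z + 2| < ε/51.
Choosing δ = min(1, ε/51) ensures both conditions, hence |(4z^3 + 6z^2 + 5z + 6) + 12| < ε.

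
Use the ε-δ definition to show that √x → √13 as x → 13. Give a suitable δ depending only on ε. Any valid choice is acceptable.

δ = min(13, √13·ε)

Let ε > 0. We want δ > 0 such that 0 < |x − 13| < δ implies |√x − √13| < ε.
Multiplying by the conjugate, |√x − √13| = |x − 13|/(√x + √13).
Restrict δ ≤ 13 so that |x − 13| < 13 forces x > 0, and then √x + √13 > √13.
Hence |√x − √13| < |x − 13|/√13, which is < ε once |x − 13| < √13·ε.
Take δ = min(13, √13·ε). If 0 < |x − 13| < δ then x > 0 and |√x − √13| < |x − 13|/√13 < ε.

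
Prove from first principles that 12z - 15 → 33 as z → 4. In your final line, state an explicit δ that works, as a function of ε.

δ = ε/12

Let ε > 0. We need δ > 0 so that 0 < |z − 4| < δ implies |(12z - 15) − 33| < ε.
|(12z - 15) − 33| = |12z - 48| = 12|z − 4|.
Thus it suffices that |z − 4| < ε/12.
Choosing δ = ε/12 gives |(12z - 15) − 33| = 12|z − 4| < ε whenever |z − 4| < δ.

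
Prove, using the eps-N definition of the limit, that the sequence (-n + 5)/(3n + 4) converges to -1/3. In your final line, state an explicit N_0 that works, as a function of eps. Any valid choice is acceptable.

N_0 = (19/9)/eps

Suppose eps > 0. For n ≥ 1, |(-n + 5)/(3n + 4) + 1/3| = |19|/(3(3n + 4)) = 19/(3(3n + 4)).
Since 3n + 4 ≥ 3n for n ≥ 1, this is ≤ 19/(3·3n) = (19/9)/n.
So |(-n + 5)/(3n + 4) + 1/3| < eps whenever n > (19/9)/eps.
Take N_0 = (19/9)/eps. If n > N_0 then |(-n + 5)/(3n + 4) + 1/3| ≤ (19/9)/n < eps.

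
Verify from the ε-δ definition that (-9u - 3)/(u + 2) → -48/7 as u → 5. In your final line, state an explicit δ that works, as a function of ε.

δ = min(7/2, (49/30)ε)

Fix ε > 0. We want δ > 0 with 0 < |u − 5| < δ ⇒ |(-9u - 3)/(u + 2) + 48/7| < ε.
Combining over a common denominator, (-9u - 3)/(u + 2) + 48/7 = [(-9u - 3)·7 − (-48)·(u + 2)] / [7·(u + 2)] = -15(u − 5) / (7(u + 2)).
So |(-9u - 3)/(u + 2) + 48/7| = 15|u − 5| / (7·|u + 2|).
Require δ ≤ 7/2, so |u + 2| ≥ |7| − |u − 5| > 7 − 7/2 = 7/2.
Hence |(-9u - 3)/(u + 2) + 48/7| < 15|u − 5|/(7·(7/2)) = (30/49)|u − 5|, which is < ε once |u − 5| < (49/30)ε.
Take δ = min(7/2, (49/30)ε). Then 0 < |u − 5| < δ forces both bounds, so |(-9u - 3)/(u + 2) + 48/7| < ε.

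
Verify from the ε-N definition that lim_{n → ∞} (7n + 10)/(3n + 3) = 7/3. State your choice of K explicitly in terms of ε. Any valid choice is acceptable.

K = 1/ε

Suppose ε > 0. For n ≥ 1, |(7n + 10)/(3n + 3) − (7/3)| = |9|/(3(3n + 3)) = 9/(3(3n + 3)).
Since 3n + 3 ≥ 3n for n ≥ 1, this is ≤ 9/(3·3n) = 1/n.
So |(7n + 10)/(3n + 3) − (7/3)| < ε whenever n > 1/ε.
Take K = 1/ε. If n > K then |(7n + 10)/(3n + 3) − (7/3)| ≤ 1/n < ε.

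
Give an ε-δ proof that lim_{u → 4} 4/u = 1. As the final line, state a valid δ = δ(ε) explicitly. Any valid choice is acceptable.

δ = min(2, 2ε)

Fix ε > 0. We seek δ > 0 such that 0 < |u − 4| < δ implies |4/u − 1| < ε.
|4/u − 1| = 4·|4 − u|/(4·|u|) = 4|u − 4|/(4|u|).
Require δ ≤ 2 so that |u| > 4 − 2 = 2, hence 4|u| > 8.
Then |4/u − 1| < 4|u − 4|/8, which is < ε when |u − 4| < 2ε.
Take δ = min(2, 2ε). Then 0 < |u − 4| < δ gives both |u − 4| < 2 and |u − 4| < 2ε, so |4/u − 1| < ε.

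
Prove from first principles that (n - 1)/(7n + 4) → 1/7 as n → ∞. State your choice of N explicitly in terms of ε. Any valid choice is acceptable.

N = (11/49)/ε

Let ε > 0 be given. For n ≥ 1, |(n - 1)/(7n + 4) − (1/7)| = |-11|/(7(7n + 4)) = 11/(7(7n + 4)).
Since 7n + 4 ≥ 7n for n ≥ 1, this is ≤ 11/(7·7n) = (11/49)/n.
So |(n - 1)/(7n + 4) − (1/7)| < ε whenever n > (11/49)/ε.
Take N = (11/49)/ε. If n > N then |(n - 1)/(7n + 4) − (1/7)| ≤ (11/49)/n < ε.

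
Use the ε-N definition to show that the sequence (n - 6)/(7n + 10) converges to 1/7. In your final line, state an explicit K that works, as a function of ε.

Let ε > 0 be given. For n ≥ 1, |(n - 6)/(7n + 10) − (1/7)| = |-52|/(7(7n + 10)) = 52/(7(7n + 10)).
Since 7n + 10 ≥ 7n for n ≥ 1, this is ≤ 52/(7·7n) = (52/49)/n.
So |(n - 6)/(7n + 10) − (1/7)| < ε whenever n > (52/49)/ε.
Take K = (52/49)/ε. If n > K then |(n - 6)/(7n + 10) − (1/7)| ≤ (52/49)/n < ε.

K = (52/49)/ε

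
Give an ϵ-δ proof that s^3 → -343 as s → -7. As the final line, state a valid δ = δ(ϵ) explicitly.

Suppose ϵ > 0. We seek δ > 0 with 0 < |s + 7| < δ ⇒ |s^3 + 343| < ϵ.
Factor: s^3 + 343 = (s + 7)(s^2 - 7s + 49), so |s^3 + 343| = |s + 7|·|s^2 - 7s + 49|.
Restrict δ ≤ 1. Then |s + 7| < 1 gives |s| < 8, so by the triangle inequality |s^2 - 7s + 49| ≤ 8^2 + 7·8 + 49 = 169.
Hence |s^3 + 343| ≤ 169|s + 7|, which is < ϵ once |s + 7| < ϵ/169.
Take δ = min(1, ϵ/169). If 0 < |s + 7| < δ then both bounds hold and |s^3 + 343| ≤ 169|s + 7| < 169·(ϵ/169) = ϵ.

δ = min(1, ϵ/169)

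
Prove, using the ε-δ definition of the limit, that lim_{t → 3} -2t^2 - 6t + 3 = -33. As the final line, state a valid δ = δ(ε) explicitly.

δ = min(1, ε/20)

Let ε > 0. We want δ > 0 such that 0 < |t − 3| < δ implies |(-2t^2 - 6t + 3) + 33| < ε.
(-2t^2 - 6t + 3) + 33 = -2t^2 - 6t + 36 = (t − 3)(-2t - 12).
So |(-2t^2 - 6t + 3) + 33| = |t − 3|·|-2t - 12|.
Require δ ≤ 1. Then |t − 3| < 1 gives |t| < 4, and by the triangle inequality |-2t - 12| ≤ 2·4 + 12 = 20.
Hence |(-2t^2 - 6t + 3) + 33| ≤ 20|t − 3| < ε provided |t − 3| < ε/20.
Take δ = min(1, ε/20). Then 0 < |t − 3| < δ gives both |t − 3| < 1 and |t − 3| < ε/20, so |(-2t^2 - 6t + 3) + 33| < ε.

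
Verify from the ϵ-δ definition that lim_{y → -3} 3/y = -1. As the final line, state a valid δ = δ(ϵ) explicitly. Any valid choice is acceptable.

δ = min(3/2, (3/2)ϵ)

Fix ϵ > 0. We seek δ > 0 such that 0 < |y + 3| < δ implies |3/y + 1| < ϵ.
|3/y + 1| = 3·|-3 − y|/(3·|y|) = 3|y + 3|/(3|y|).
Require δ ≤ 3/2 so that |y| > 3 − 3/2 = 3/2, hence 3|y| > 9/2.
Then |3/y + 1| < 3|y + 3|/(9/2), which is < ϵ when |y + 3| < (3/2)ϵ.
Take δ = min(3/2, (3/2)ϵ). Then 0 < |y + 3| < δ gives both |y + 3| < 3/2 and |y + 3| < (3/2)ϵ, so |3/y + 1| < ϵ.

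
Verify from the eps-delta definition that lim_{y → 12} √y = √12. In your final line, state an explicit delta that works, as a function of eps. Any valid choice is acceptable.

delta = min(12, √12·eps)

Let eps > 0 be given. We want delta > 0 such that 0 < |y − 12| < delta implies |√y − √12| < eps.
Rationalise: √y − √12 = (y − 12)/(√y + √12), so |√y − √12| = |y − 12|/(√y + √12).
Restrict delta ≤ 12 so that |y − 12| < 12 forces y > 0, and then √y + √12 > √12.
Hence |√y − √12| < |y − 12|/√12, which is < eps once |y − 12| < √12·eps.
Take delta = min(12, √12·eps). If 0 < |y − 12| < delta then y > 0 and |√y − √12| < |y − 12|/√12 < eps.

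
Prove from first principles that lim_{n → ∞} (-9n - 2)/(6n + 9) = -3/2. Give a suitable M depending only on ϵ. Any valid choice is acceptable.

M = (23/12)/ϵ

Let ϵ > 0. For n ≥ 1, |(-9n - 2)/(6n + 9) + 3/2| = |69|/(6(6n + 9)) = 69/(6(6n + 9)).
Since 6n + 9 ≥ 6n for n ≥ 1, this is ≤ 69/(6·6n) = (23/12)/n.
So |(-9n - 2)/(6n + 9) + 3/2| < ϵ whenever n > (23/12)/ϵ.
Take M = (23/12)/ϵ. If n > M then |(-9n - 2)/(6n + 9) + 3/2| ≤ (23/12)/n < ϵ.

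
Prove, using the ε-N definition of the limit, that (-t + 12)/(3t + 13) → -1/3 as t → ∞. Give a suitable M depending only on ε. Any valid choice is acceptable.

Let ε > 0 be given. We seek M > 0 such that t > M implies |(-t + 12)/(3t + 13) + 1/3| < ε.
(-t + 12)/(3t + 13) + 1/3 = (3(-t + 12) − (-1)(3t + 13)) / (3(3t + 13)) = 49/(3(3t + 13)).
For t > 0 we have 3t + 13 > 3t, so |(-t + 12)/(3t + 13) + 1/3| = 49/(3(3t + 13)) < 49/(3·3t) = (49/9)/t.
Thus |(-t + 12)/(3t + 13) + 1/3| < ε whenever t > (49/9)/ε.
Take M = (49/9)/ε. If t > M then |(-t + 12)/(3t + 13) + 1/3| < (49/9)/t < ε.

M = (49/9)/ε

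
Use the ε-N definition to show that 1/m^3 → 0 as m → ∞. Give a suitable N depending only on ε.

N = (1/ε)^{1/3}

Let ε > 0 be given. For m ≥ 1, |1/m^3 − 0| = 1/m^3.
1/m^3 < ε ⇔ m^3 > 1/ε ⇔ m > (1/ε)^{1/3}.
Take N = (1/ε)^{1/3}. Then m > N implies 1/m^3 < ε.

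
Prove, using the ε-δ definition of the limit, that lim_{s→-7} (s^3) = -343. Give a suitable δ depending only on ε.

δ = min(1, ε/169)

Let ε > 0. We seek δ > 0 with 0 < |s + 7| < δ ⇒ |s^3 + 343| < ε.
Factor: s^3 + 343 = (s + 7)(s^2 - 7s + 49), so |s^3 + 343| = |s + 7|·|s^2 - 7s + 49|.
Impose δ ≤ 1 so that |s| < 8; then |s^2 - 7s + 49| ≤ 169.
Hence |s^3 + 343| ≤ 169|s + 7|, which is < ε once |s + 7| < ε/169.
Take δ = min(1, ε/169). If 0 < |s + 7| < δ then both bounds hold and |s^3 + 343| ≤ 169|s + 7| < 169·(ε/169) = ε.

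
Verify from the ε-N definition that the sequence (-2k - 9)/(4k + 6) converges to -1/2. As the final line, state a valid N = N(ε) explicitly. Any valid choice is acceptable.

Let ε > 0. For k ≥ 1, |(-2k - 9)/(4k + 6) + 1/2| = |-24|/(4(4k + 6)) = 24/(4(4k + 6)).
Since 4k + 6 ≥ 4k for k ≥ 1, this is ≤ 24/(4·4k) = (3/2)/k.
So |(-2k - 9)/(4k + 6) + 1/2| < ε whenever k > (3/2)/ε.
Take N = (3/2)/ε. If k > N then |(-2k - 9)/(4k + 6) + 1/2| ≤ (3/2)/k < ε.

N = (3/2)/ε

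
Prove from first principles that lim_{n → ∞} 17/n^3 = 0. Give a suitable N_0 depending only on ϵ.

N_0 = (17/ϵ)^{1/3}

Suppose ϵ > 0. For n ≥ 1, |17/n^3 − 0| = 17/n^3.
17/n^3 < ϵ ⇔ n^3 > 17/ϵ ⇔ n > (17/ϵ)^{1/3}.
Take N_0 = (17/ϵ)^{1/3}. Then n > N_0 implies 17/n^3 < ϵ.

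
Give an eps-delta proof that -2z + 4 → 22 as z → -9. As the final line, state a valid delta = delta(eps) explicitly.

Let eps > 0 be given. We need delta > 0 so that 0 < |z + 9| < delta implies |(-2z + 4) − 22| < eps.
|(-2z + 4) − 22| = |-2z - 18| = 2|z + 9|.
Thus it suffices that |z + 9| < eps/2.
Choosing delta = eps/2 gives |(-2z + 4) − 22| = 2|z + 9| < eps whenever |z + 9| < delta.

delta = eps/2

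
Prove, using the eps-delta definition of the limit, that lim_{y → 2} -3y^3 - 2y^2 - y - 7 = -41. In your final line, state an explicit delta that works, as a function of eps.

Fix eps > 0. We want delta > 0 such that 0 < |y − 2| < delta implies |(-3y^3 - 2y^2 - y - 7) + 41| < eps.
(-3y^3 - 2y^2 - y - 7) + 41 = -3y^3 - 2y^2 - y + 34 = (y − 2)(-3y^2 - 8y - 17).
So |(-3y^3 - 2y^2 - y - 7) + 41| = |y − 2|·|-3y^2 - 8y - 17|.
Assume first that |y − 2| < 1, so |y| < 3. Then |-3y^2 - 8y - 17| ≤ 3·3^2 + 8·3 + 17 = 68.
Hence |(-3y^3 - 2y^2 - y - 7) + 41| ≤ 68|y − 2| < eps provided |y − 2| < eps/68.
Choosing delta = min(1, eps/68) ensures both conditions, hence |(-3y^3 - 2y^2 - y - 7) + 41| < eps.

delta = min(1, eps/68)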